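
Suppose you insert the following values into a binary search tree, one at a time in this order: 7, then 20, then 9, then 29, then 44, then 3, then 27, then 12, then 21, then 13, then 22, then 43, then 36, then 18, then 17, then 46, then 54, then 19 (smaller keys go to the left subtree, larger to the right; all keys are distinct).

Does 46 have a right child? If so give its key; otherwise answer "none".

54

Insert 7: tree is empty, so 7 becomes the root.
Insert 20: 20 > 7 → go right. Place as right child of 7.
Insert 9: 9 > 7 → go right; 9 < 20 → go left. Place as left child of 20.
Insert 29: 29 > 7 → go right; 29 > 20 → go right. Place as right child of 20.
Insert 44: 44 > 7 → go right; 44 > 20 → go right; 44 > 29 → go right. Place as right child of 29.
Insert 3: 3 < 7 → go left. Place as left child of 7.
Insert 27: 27 > 7 → go right; 27 > 20 → go right; 27 < 29 → go left. Place as left child of 29.
Insert 12: 12 > 7 → go right; 12 < 20 → go left; 12 > 9 → go right. Place as right child of 9.
Insert 21: 21 > 7 → go right; 21 > 20 → go right; 21 < 29 → go left; 21 < 27 → go left. Place as left child of 27.
Insert 13: 13 > 7 → go right; 13 < 20 → go left; 13 > 9 → go right; 13 > 12 → go right. Place as right child of 12.
Insert 22: 22 > 7 → go right; 22 > 20 → go right; 22 < 29 → go left; 22 < 27 → go left; 22 > 21 → go right. Place as right child of 21.
Insert 43: 43 > 7 → go right; 43 > 20 → go right; 43 > 29 → go right; 43 < 44 → go left. Place as left child of 44.
Insert 36: 36 > 7 → go right; 36 > 20 → go right; 36 > 29 → go right; 36 < 44 → go left; 36 < 43 → go left. Place as left child of 43.
Insert 18: 18 > 7 → go right; 18 < 20 → go left; 18 > 9 → go right; 18 > 12 → go right; 18 > 13 → go right. Place as right child of 13.
Insert 17: 17 > 7 → go right; 17 < 20 → go left; 17 > 9 → go right; 17 > 12 → go right; 17 > 13 → go right; 17 < 18 → go left. Place as left child of 18.
Insert 46: 46 > 7 → go right; 46 > 20 → go right; 46 > 29 → go right; 46 > 44 → go right. Place as right child of 44.
Insert 54: 54 > 7 → go right; 54 > 20 → go right; 54 > 29 → go right; 54 > 44 → go right; 54 > 46 → go right. Place as right child of 46.
Insert 19: 19 > 7 → go right; 19 < 20 → go left; 19 > 9 → go right; 19 > 12 → go right; 19 > 13 → go right; 19 > 18 → go right. Place as right child of 18.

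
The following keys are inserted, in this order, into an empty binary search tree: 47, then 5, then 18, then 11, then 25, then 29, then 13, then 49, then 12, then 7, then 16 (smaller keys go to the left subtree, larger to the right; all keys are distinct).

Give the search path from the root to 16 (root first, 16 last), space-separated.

Resulting structure (node: left, right):
  47: L=5, R=49
  5: L=–, R=18
  18: L=11, R=25
  11: L=7, R=13
  25: L=–, R=29
  29: L=–, R=–
  13: L=12, R=16
  49: L=–, R=–
  12: L=–, R=–
  7: L=–, R=–
  16: L=–, R=–

47 5 18 11 13 16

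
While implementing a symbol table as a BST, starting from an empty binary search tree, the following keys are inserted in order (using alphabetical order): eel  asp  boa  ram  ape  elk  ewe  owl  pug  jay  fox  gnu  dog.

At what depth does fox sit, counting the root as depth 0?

Insert eel: tree is empty, so eel becomes the root.
Insert asp: asp < eel → go left. Place as left child of eel.
Insert boa: boa < eel → go left; boa > asp → go right. Place as right child of asp.
Insert ram: ram > eel → go right. Place as right child of eel.
Insert ape: ape < eel → go left; ape < asp → go left. Place as left child of asp.
Insert elk: elk > eel → go right; elk < ram → go left. Place as left child of ram.
Insert ewe: ewe > eel → go right; ewe < ram → go left; ewe > elk → go right. Place as right child of elk.
Insert owl: owl > eel → go right; owl < ram → go left; owl > elk → go right; owl > ewe → go right. Place as right child of ewe.
Insert pug: pug > eel → go right; pug < ram → go left; pug > elk → go right; pug > ewe → go right; pug > owl → go right. Place as right child of owl.
Insert jay: jay > eel → go right; jay < ram → go left; jay > elk → go right; jay > ewe → go right; jay < owl → go left. Place as left child of owl.
Insert fox: fox > eel → go right; fox < ram → go left; fox > elk → go right; fox > ewe → go right; fox < owl → go left; fox < jay → go left. Place as left child of jay.
Insert gnu: gnu > eel → go right; gnu < ram → go left; gnu > elk → go right; gnu > ewe → go right; gnu < owl → go left; gnu < jay → go left; gnu > fox → go right. Place as right child of fox.
Insert dog: dog < eel → go left; dog > asp → go right; dog > boa → go right. Place as right child of boa.

Path to fox: eel → ram → elk → ewe → owl → jay → fox, which is 6 edges.

6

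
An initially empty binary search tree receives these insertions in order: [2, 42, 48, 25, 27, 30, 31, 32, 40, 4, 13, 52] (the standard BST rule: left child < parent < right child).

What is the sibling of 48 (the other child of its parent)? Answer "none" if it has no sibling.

25

Resulting structure (node: left, right):
  2: L=–, R=42
  42: L=25, R=48
  48: L=–, R=52
  25: L=4, R=27
  27: L=–, R=30
  30: L=–, R=31
  31: L=–, R=32
  32: L=–, R=40
  40: L=–, R=–
  4: L=–, R=13
  13: L=–, R=–
  52: L=–, R=–

48's parent is 42; the other child of 42 is 25.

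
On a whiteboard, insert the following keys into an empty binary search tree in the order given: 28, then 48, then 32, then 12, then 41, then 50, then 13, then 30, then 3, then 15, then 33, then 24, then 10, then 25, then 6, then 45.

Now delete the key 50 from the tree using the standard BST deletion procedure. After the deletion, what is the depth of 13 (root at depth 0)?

Resulting structure (node: left, right):
  28: L=12, R=48
  48: L=32, R=50
  32: L=30, R=41
  12: L=3, R=13
  41: L=33, R=45
  50: L=–, R=–
  13: L=–, R=15
  30: L=–, R=–
  3: L=–, R=10
  15: L=–, R=24
  33: L=–, R=–
  24: L=–, R=25
  10: L=6, R=–
  25: L=–, R=–
  6: L=–, R=–
  45: L=–, R=–

Delete 50 (at most one child — splice it out).
After deletion, path to 13: 28 → 12 → 13.

2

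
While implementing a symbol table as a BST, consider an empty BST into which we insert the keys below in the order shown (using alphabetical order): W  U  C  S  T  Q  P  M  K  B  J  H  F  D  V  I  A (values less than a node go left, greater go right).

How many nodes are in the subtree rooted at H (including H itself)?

W: root
U: left child of W (depth 1)
C: left child of U (depth 2)
S: right child of C (depth 3)
T: right child of S (depth 4)
Q: left child of S (depth 4)
P: left child of Q (depth 5)
M: left child of P (depth 6)
K: left child of M (depth 7)
B: left child of C (depth 3)
J: left child of K (depth 8)
H: left child of J (depth 9)
F: left child of H (depth 10)
D: left child of F (depth 11)
V: right child of U (depth 2)
I: right child of H (depth 10)
A: left child of B (depth 4)

Subtree rooted at H contains: H, F, D, I — 4 nodes.

4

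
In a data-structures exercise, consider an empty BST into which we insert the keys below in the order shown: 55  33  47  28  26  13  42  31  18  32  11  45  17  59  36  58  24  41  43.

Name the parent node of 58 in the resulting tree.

59

Insert 55: tree is empty, so 55 becomes the root.
Insert 33: 33 < 55 → go left. Place as left child of 55.
Insert 47: 47 < 55 → go left; 47 > 33 → go right. Place as right child of 33.
Insert 28: 28 < 55 → go left; 28 < 33 → go left. Place as left child of 33.
Insert 26: 26 < 55 → go left; 26 < 33 → go left; 26 < 28 → go left. Place as left child of 28.
Insert 13: 13 < 55 → go left; 13 < 33 → go left; 13 < 28 → go left; 13 < 26 → go left. Place as left child of 26.
Insert 42: 42 < 55 → go left; 42 > 33 → go right; 42 < 47 → go left. Place as left child of 47.
Insert 31: 31 < 55 → go left; 31 < 33 → go left; 31 > 28 → go right. Place as right child of 28.
Insert 18: 18 < 55 → go left; 18 < 33 → go left; 18 < 28 → go left; 18 < 26 → go left; 18 > 13 → go right. Place as right child of 13.
Insert 32: 32 < 55 → go left; 32 < 33 → go left; 32 > 28 → go right; 32 > 31 → go right. Place as right child of 31.
Insert 11: 11 < 55 → go left; 11 < 33 → go left; 11 < 28 → go left; 11 < 26 → go left; 11 < 13 → go left. Place as left child of 13.
Insert 45: 45 < 55 → go left; 45 > 33 → go right; 45 < 47 → go left; 45 > 42 → go right. Place as right child of 42.
Insert 17: 17 < 55 → go left; 17 < 33 → go left; 17 < 28 → go left; 17 < 26 → go left; 17 > 13 → go right; 17 < 18 → go left. Place as left child of 18.
Insert 59: 59 > 55 → go right. Place as right child of 55.
Insert 36: 36 < 55 → go left; 36 > 33 → go right; 36 < 47 → go left; 36 < 42 → go left. Place as left child of 42.
Insert 58: 58 > 55 → go right; 58 < 59 → go left. Place as left child of 59.
Insert 24: 24 < 55 → go left; 24 < 33 → go left; 24 < 28 → go left; 24 < 26 → go left; 24 > 13 → go right; 24 > 18 → go right. Place as right child of 18.
Insert 41: 41 < 55 → go left; 41 > 33 → go right; 41 < 47 → go left; 41 < 42 → go left; 41 > 36 → go right. Place as right child of 36.
Insert 43: 43 < 55 → go left; 43 > 33 → go right; 43 < 47 → go left; 43 > 42 → go right; 43 < 45 → go left. Place as left child of 45.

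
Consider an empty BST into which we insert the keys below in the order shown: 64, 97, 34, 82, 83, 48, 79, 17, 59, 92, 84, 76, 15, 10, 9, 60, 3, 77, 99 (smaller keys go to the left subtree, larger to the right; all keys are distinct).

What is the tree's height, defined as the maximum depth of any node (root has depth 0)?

6

Insert 64: tree is empty, so 64 becomes the root.
Insert 97: 97 > 64 → go right. Place as right child of 64.
Insert 34: 34 < 64 → go left. Place as left child of 64.
Insert 82: 82 > 64 → go right; 82 < 97 → go left. Place as left child of 97.
Insert 83: 83 > 64 → go right; 83 < 97 → go left; 83 > 82 → go right. Place as right child of 82.
Insert 48: 48 < 64 → go left; 48 > 34 → go right. Place as right child of 34.
Insert 79: 79 > 64 → go right; 79 < 97 → go left; 79 < 82 → go left. Place as left child of 82.
Insert 17: 17 < 64 → go left; 17 < 34 → go left. Place as left child of 34.
Insert 59: 59 < 64 → go left; 59 > 34 → go right; 59 > 48 → go right. Place as right child of 48.
Insert 92: 92 > 64 → go right; 92 < 97 → go left; 92 > 82 → go right; 92 > 83 → go right. Place as right child of 83.
Insert 84: 84 > 64 → go right; 84 < 97 → go left; 84 > 82 → go right; 84 > 83 → go right; 84 < 92 → go left. Place as left child of 92.
Insert 76: 76 > 64 → go right; 76 < 97 → go left; 76 < 82 → go left; 76 < 79 → go left. Place as left child of 79.
Insert 15: 15 < 64 → go left; 15 < 34 → go left; 15 < 17 → go left. Place as left child of 17.
Insert 10: 10 < 64 → go left; 10 < 34 → go left; 10 < 17 → go left; 10 < 15 → go left. Place as left child of 15.
Insert 9: 9 < 64 → go left; 9 < 34 → go left; 9 < 17 → go left; 9 < 15 → go left; 9 < 10 → go left. Place as left child of 10.
Insert 60: 60 < 64 → go left; 60 > 34 → go right; 60 > 48 → go right; 60 > 59 → go right. Place as right child of 59.
Insert 3: 3 < 64 → go left; 3 < 34 → go left; 3 < 17 → go left; 3 < 15 → go left; 3 < 10 → go left; 3 < 9 → go left. Place as left child of 9.
Insert 77: 77 > 64 → go right; 77 < 97 → go left; 77 < 82 → go left; 77 < 79 → go left; 77 > 76 → go right. Place as right child of 76.
Insert 99: 99 > 64 → go right; 99 > 97 → go right. Place as right child of 97.

The deepest node is 3 at depth 6.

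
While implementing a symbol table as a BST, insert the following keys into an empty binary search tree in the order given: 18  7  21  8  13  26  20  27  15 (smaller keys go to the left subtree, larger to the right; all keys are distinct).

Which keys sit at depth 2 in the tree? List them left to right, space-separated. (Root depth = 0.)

Resulting structure (node: left, right):
  18: L=7, R=21
  7: L=–, R=8
  21: L=20, R=26
  8: L=–, R=13
  13: L=–, R=15
  26: L=–, R=27
  20: L=–, R=–
  27: L=–, R=–
  15: L=–, R=–

8 20 26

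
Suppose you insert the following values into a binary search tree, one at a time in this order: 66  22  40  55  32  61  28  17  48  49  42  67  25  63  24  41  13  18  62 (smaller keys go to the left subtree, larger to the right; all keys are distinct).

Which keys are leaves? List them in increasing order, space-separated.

66: root
22: left child of 66 (depth 1)
40: right child of 22 (depth 2)
55: right child of 40 (depth 3)
32: left child of 40 (depth 3)
61: right child of 55 (depth 4)
28: left child of 32 (depth 4)
17: left child of 22 (depth 2)
48: left child of 55 (depth 4)
49: right child of 48 (depth 5)
42: left child of 48 (depth 5)
67: right child of 66 (depth 1)
25: left child of 28 (depth 5)
63: right child of 61 (depth 5)
24: left child of 25 (depth 6)
41: left child of 42 (depth 6)
13: left child of 17 (depth 3)
18: right child of 17 (depth 3)
62: left child of 63 (depth 6)

13 18 24 41 49 62 67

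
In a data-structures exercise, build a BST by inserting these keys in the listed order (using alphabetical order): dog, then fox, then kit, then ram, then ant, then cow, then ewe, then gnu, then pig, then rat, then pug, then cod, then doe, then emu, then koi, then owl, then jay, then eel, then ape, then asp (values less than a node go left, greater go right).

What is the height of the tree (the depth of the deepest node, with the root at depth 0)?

6

Resulting structure (node: left, right):
  dog: L=ant, R=fox
  fox: L=ewe, R=kit
  kit: L=gnu, R=ram
  ram: L=pig, R=rat
  ant: L=–, R=cow
  cow: L=cod, R=doe
  ewe: L=emu, R=–
  gnu: L=–, R=jay
  pig: L=koi, R=pug
  rat: L=–, R=–
  pug: L=–, R=–
  cod: L=ape, R=–
  doe: L=–, R=–
  emu: L=eel, R=–
  koi: L=–, R=owl
  owl: L=–, R=–
  jay: L=–, R=–
  eel: L=–, R=–
  ape: L=–, R=asp
  asp: L=–, R=–

The deepest node is owl at depth 6.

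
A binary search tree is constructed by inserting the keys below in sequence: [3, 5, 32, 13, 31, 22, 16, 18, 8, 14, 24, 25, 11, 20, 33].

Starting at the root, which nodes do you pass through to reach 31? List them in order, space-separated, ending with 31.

Resulting structure (node: left, right):
  3: L=–, R=5
  5: L=–, R=32
  32: L=13, R=33
  13: L=8, R=31
  31: L=22, R=–
  22: L=16, R=24
  16: L=14, R=18
  18: L=–, R=20
  8: L=–, R=11
  14: L=–, R=–
  24: L=–, R=25
  25: L=–, R=–
  11: L=–, R=–
  20: L=–, R=–
  33: L=–, R=–

3 5 32 13 31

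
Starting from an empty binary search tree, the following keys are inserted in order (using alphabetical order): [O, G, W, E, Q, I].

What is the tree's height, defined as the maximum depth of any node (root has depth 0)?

2

O: root
G: left child of O (depth 1)
W: right child of O (depth 1)
E: left child of G (depth 2)
Q: left child of W (depth 2)
I: right child of G (depth 2)

The deepest node is E at depth 2.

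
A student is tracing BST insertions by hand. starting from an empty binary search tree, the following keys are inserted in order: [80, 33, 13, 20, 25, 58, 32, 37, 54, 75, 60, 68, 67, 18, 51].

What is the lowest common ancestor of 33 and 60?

Insert 80: tree is empty, so 80 becomes the root.
Insert 33: 33 < 80 → go left. Place as left child of 80.
Insert 13: 13 < 80 → go left; 13 < 33 → go left. Place as left child of 33.
Insert 20: 20 < 80 → go left; 20 < 33 → go left; 20 > 13 → go right. Place as right child of 13.
Insert 25: 25 < 80 → go left; 25 < 33 → go left; 25 > 13 → go right; 25 > 20 → go right. Place as right child of 20.
Insert 58: 58 < 80 → go left; 58 > 33 → go right. Place as right child of 33.
Insert 32: 32 < 80 → go left; 32 < 33 → go left; 32 > 13 → go right; 32 > 20 → go right; 32 > 25 → go right. Place as right child of 25.
Insert 37: 37 < 80 → go left; 37 > 33 → go right; 37 < 58 → go left. Place as left child of 58.
Insert 54: 54 < 80 → go left; 54 > 33 → go right; 54 < 58 → go left; 54 > 37 → go right. Place as right child of 37.
Insert 75: 75 < 80 → go left; 75 > 33 → go right; 75 > 58 → go right. Place as right child of 58.
Insert 60: 60 < 80 → go left; 60 > 33 → go right; 60 > 58 → go right; 60 < 75 → go left. Place as left child of 75.
Insert 68: 68 < 80 → go left; 68 > 33 → go right; 68 > 58 → go right; 68 < 75 → go left; 68 > 60 → go right. Place as right child of 60.
Insert 67: 67 < 80 → go left; 67 > 33 → go right; 67 > 58 → go right; 67 < 75 → go left; 67 > 60 → go right; 67 < 68 → go left. Place as left child of 68.
Insert 18: 18 < 80 → go left; 18 < 33 → go left; 18 > 13 → go right; 18 < 20 → go left. Place as left child of 20.
Insert 51: 51 < 80 → go left; 51 > 33 → go right; 51 < 58 → go left; 51 > 37 → go right; 51 < 54 → go left. Place as left child of 54.

Path to 33: 80 → 33
Path to 60: 80 → 33 → 58 → 75 → 60
33 lies on both paths and is an ancestor of the other node.

33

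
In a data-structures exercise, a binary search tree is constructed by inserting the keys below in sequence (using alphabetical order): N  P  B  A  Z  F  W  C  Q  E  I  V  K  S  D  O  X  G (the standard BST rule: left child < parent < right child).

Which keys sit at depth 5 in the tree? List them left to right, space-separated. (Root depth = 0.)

D V

N: root
P: right child of N (depth 1)
B: left child of N (depth 1)
A: left child of B (depth 2)
Z: right child of P (depth 2)
F: right child of B (depth 2)
W: left child of Z (depth 3)
C: left child of F (depth 3)
Q: left child of W (depth 4)
E: right child of C (depth 4)
I: right child of F (depth 3)
V: right child of Q (depth 5)
K: right child of I (depth 4)
S: left child of V (depth 6)
D: left child of E (depth 5)
O: left child of P (depth 2)
X: right child of W (depth 4)
G: left child of I (depth 4)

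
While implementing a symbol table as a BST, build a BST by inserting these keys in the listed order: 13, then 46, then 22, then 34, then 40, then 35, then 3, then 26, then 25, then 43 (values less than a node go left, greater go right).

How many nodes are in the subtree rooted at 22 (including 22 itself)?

7

13: root
46: right child of 13 (depth 1)
22: left child of 46 (depth 2)
34: right child of 22 (depth 3)
40: right child of 34 (depth 4)
35: left child of 40 (depth 5)
3: left child of 13 (depth 1)
26: left child of 34 (depth 4)
25: left child of 26 (depth 5)
43: right child of 40 (depth 5)

Subtree rooted at 22 contains: 22, 34, 26, 25, 40, 35, 43 — 7 nodes.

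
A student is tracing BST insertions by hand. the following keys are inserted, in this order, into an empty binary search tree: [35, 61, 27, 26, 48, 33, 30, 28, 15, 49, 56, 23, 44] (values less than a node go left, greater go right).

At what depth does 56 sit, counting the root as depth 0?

4

Insert 35: tree is empty, so 35 becomes the root.
Insert 61: 61 > 35 → go right. Place as right child of 35.
Insert 27: 27 < 35 → go left. Place as left child of 35.
Insert 26: 26 < 35 → go left; 26 < 27 → go left. Place as left child of 27.
Insert 48: 48 > 35 → go right; 48 < 61 → go left. Place as left child of 61.
Insert 33: 33 < 35 → go left; 33 > 27 → go right. Place as right child of 27.
Insert 30: 30 < 35 → go left; 30 > 27 → go right; 30 < 33 → go left. Place as left child of 33.
Insert 28: 28 < 35 → go left; 28 > 27 → go right; 28 < 33 → go left; 28 < 30 → go left. Place as left child of 30.
Insert 15: 15 < 35 → go left; 15 < 27 → go left; 15 < 26 → go left. Place as left child of 26.
Insert 49: 49 > 35 → go right; 49 < 61 → go left; 49 > 48 → go right. Place as right child of 48.
Insert 56: 56 > 35 → go right; 56 < 61 → go left; 56 > 48 → go right; 56 > 49 → go right. Place as right child of 49.
Insert 23: 23 < 35 → go left; 23 < 27 → go left; 23 < 26 → go left; 23 > 15 → go right. Place as right child of 15.
Insert 44: 44 > 35 → go right; 44 < 61 → go left; 44 < 48 → go left. Place as left child of 48.

Path to 56: 35 → 61 → 48 → 49 → 56, which is 4 edges.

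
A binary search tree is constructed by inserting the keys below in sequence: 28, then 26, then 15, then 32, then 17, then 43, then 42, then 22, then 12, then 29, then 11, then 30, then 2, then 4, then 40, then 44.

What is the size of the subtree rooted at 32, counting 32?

7

28: root
26: left child of 28 (depth 1)
15: left child of 26 (depth 2)
32: right child of 28 (depth 1)
17: right child of 15 (depth 3)
43: right child of 32 (depth 2)
42: left child of 43 (depth 3)
22: right child of 17 (depth 4)
12: left child of 15 (depth 3)
29: left child of 32 (depth 2)
11: left child of 12 (depth 4)
30: right child of 29 (depth 3)
2: left child of 11 (depth 5)
4: right child of 2 (depth 6)
40: left child of 42 (depth 4)
44: right child of 43 (depth 3)

Subtree rooted at 32 contains: 32, 29, 30, 43, 42, 40, 44 — 7 nodes.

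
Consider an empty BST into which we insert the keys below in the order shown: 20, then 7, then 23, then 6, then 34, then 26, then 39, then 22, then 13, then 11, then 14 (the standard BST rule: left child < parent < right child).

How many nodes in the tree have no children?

6

20: root
7: left child of 20 (depth 1)
23: right child of 20 (depth 1)
6: left child of 7 (depth 2)
34: right child of 23 (depth 2)
26: left child of 34 (depth 3)
39: right child of 34 (depth 3)
22: left child of 23 (depth 2)
13: right child of 7 (depth 2)
11: left child of 13 (depth 3)
14: right child of 13 (depth 3)

Leaves: 6, 11, 14, 22, 26, 39 — 6 in total.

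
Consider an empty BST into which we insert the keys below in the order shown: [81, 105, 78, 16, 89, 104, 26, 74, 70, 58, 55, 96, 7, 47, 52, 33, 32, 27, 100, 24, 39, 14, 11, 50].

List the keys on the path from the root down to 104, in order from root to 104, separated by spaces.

81 105 89 104

81: root
105: right child of 81 (depth 1)
78: left child of 81 (depth 1)
16: left child of 78 (depth 2)
89: left child of 105 (depth 2)
104: right child of 89 (depth 3)
26: right child of 16 (depth 3)
74: right child of 26 (depth 4)
70: left child of 74 (depth 5)
58: left child of 70 (depth 6)
55: left child of 58 (depth 7)
96: left child of 104 (depth 4)
7: left child of 16 (depth 3)
47: left child of 55 (depth 8)
52: right child of 47 (depth 9)
33: left child of 47 (depth 9)
32: left child of 33 (depth 10)
27: left child of 32 (depth 11)
100: right child of 96 (depth 5)
24: left child of 26 (depth 4)
39: right child of 33 (depth 10)
14: right child of 7 (depth 4)
11: left child of 14 (depth 5)
50: left child of 52 (depth 10)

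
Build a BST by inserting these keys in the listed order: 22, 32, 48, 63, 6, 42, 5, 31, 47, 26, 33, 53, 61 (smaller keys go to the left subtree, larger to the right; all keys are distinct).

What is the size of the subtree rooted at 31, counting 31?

2

Resulting structure (node: left, right):
  22: L=6, R=32
  32: L=31, R=48
  48: L=42, R=63
  63: L=53, R=–
  6: L=5, R=–
  42: L=33, R=47
  5: L=–, R=–
  31: L=26, R=–
  47: L=–, R=–
  26: L=–, R=–
  33: L=–, R=–
  53: L=–, R=61
  61: L=–, R=–

Subtree rooted at 31 contains: 31, 26 — 2 nodes.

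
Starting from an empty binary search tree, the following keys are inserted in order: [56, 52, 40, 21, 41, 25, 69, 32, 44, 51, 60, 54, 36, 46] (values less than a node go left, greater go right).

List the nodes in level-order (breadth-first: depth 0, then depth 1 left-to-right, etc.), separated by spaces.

56 52 69 40 54 60 21 41 25 44 32 51 36 46

Insert 56: tree is empty, so 56 becomes the root.
Insert 52: 52 < 56 → go left. Place as left child of 56.
Insert 40: 40 < 56 → go left; 40 < 52 → go left. Place as left child of 52.
Insert 21: 21 < 56 → go left; 21 < 52 → go left; 21 < 40 → go left. Place as left child of 40.
Insert 41: 41 < 56 → go left; 41 < 52 → go left; 41 > 40 → go right. Place as right child of 40.
Insert 25: 25 < 56 → go left; 25 < 52 → go left; 25 < 40 → go left; 25 > 21 → go right. Place as right child of 21.
Insert 69: 69 > 56 → go right. Place as right child of 56.
Insert 32: 32 < 56 → go left; 32 < 52 → go left; 32 < 40 → go left; 32 > 21 → go right; 32 > 25 → go right. Place as right child of 25.
Insert 44: 44 < 56 → go left; 44 < 52 → go left; 44 > 40 → go right; 44 > 41 → go right. Place as right child of 41.
Insert 51: 51 < 56 → go left; 51 < 52 → go left; 51 > 40 → go right; 51 > 41 → go right; 51 > 44 → go right. Place as right child of 44.
Insert 60: 60 > 56 → go right; 60 < 69 → go left. Place as left child of 69.
Insert 54: 54 < 56 → go left; 54 > 52 → go right. Place as right child of 52.
Insert 36: 36 < 56 → go left; 36 < 52 → go left; 36 < 40 → go left; 36 > 21 → go right; 36 > 25 → go right; 36 > 32 → go right. Place as right child of 32.
Insert 46: 46 < 56 → go left; 46 < 52 → go left; 46 > 40 → go right; 46 > 41 → go right; 46 > 44 → go right; 46 < 51 → go left. Place as left child of 51.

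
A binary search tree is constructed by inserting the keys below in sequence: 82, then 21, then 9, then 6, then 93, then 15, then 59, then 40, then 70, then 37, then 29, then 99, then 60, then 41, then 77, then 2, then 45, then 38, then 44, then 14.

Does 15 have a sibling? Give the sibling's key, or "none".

6

Insert 82: tree is empty, so 82 becomes the root.
Insert 21: 21 < 82 → go left. Place as left child of 82.
Insert 9: 9 < 82 → go left; 9 < 21 → go left. Place as left child of 21.
Insert 6: 6 < 82 → go left; 6 < 21 → go left; 6 < 9 → go left. Place as left child of 9.
Insert 93: 93 > 82 → go right. Place as right child of 82.
Insert 15: 15 < 82 → go left; 15 < 21 → go left; 15 > 9 → go right. Place as right child of 9.
Insert 59: 59 < 82 → go left; 59 > 21 → go right. Place as right child of 21.
Insert 40: 40 < 82 → go left; 40 > 21 → go right; 40 < 59 → go left. Place as left child of 59.
Insert 70: 70 < 82 → go left; 70 > 21 → go right; 70 > 59 → go right. Place as right child of 59.
Insert 37: 37 < 82 → go left; 37 > 21 → go right; 37 < 59 → go left; 37 < 40 → go left. Place as left child of 40.
Insert 29: 29 < 82 → go left; 29 > 21 → go right; 29 < 59 → go left; 29 < 40 → go left; 29 < 37 → go left. Place as left child of 37.
Insert 99: 99 > 82 → go right; 99 > 93 → go right. Place as right child of 93.
Insert 60: 60 < 82 → go left; 60 > 21 → go right; 60 > 59 → go right; 60 < 70 → go left. Place as left child of 70.
Insert 41: 41 < 82 → go left; 41 > 21 → go right; 41 < 59 → go left; 41 > 40 → go right. Place as right child of 40.
Insert 77: 77 < 82 → go left; 77 > 21 → go right; 77 > 59 → go right; 77 > 70 → go right. Place as right child of 70.
Insert 2: 2 < 82 → go left; 2 < 21 → go left; 2 < 9 → go left; 2 < 6 → go left. Place as left child of 6.
Insert 45: 45 < 82 → go left; 45 > 21 → go right; 45 < 59 → go left; 45 > 40 → go right; 45 > 41 → go right. Place as right child of 41.
Insert 38: 38 < 82 → go left; 38 > 21 → go right; 38 < 59 → go left; 38 < 40 → go left; 38 > 37 → go right. Place as right child of 37.
Insert 44: 44 < 82 → go left; 44 > 21 → go right; 44 < 59 → go left; 44 > 40 → go right; 44 > 41 → go right; 44 < 45 → go left. Place as left child of 45.
Insert 14: 14 < 82 → go left; 14 < 21 → go left; 14 > 9 → go right; 14 < 15 → go left. Place as left child of 15.

15's parent is 9; the other child of 9 is 6.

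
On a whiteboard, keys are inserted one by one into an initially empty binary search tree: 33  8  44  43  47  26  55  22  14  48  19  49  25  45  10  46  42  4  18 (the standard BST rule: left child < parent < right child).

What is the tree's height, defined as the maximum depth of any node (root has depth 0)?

Resulting structure (node: left, right):
  33: L=8, R=44
  8: L=4, R=26
  44: L=43, R=47
  43: L=42, R=–
  47: L=45, R=55
  26: L=22, R=–
  55: L=48, R=–
  22: L=14, R=25
  14: L=10, R=19
  48: L=–, R=49
  19: L=18, R=–
  49: L=–, R=–
  25: L=–, R=–
  45: L=–, R=46
  10: L=–, R=–
  46: L=–, R=–
  42: L=–, R=–
  4: L=–, R=–
  18: L=–, R=–

The deepest node is 18 at depth 6.

6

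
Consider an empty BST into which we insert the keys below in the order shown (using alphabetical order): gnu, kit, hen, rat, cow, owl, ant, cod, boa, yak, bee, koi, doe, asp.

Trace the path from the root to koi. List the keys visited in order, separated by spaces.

Insert gnu: tree is empty, so gnu becomes the root.
Insert kit: kit > gnu → go right. Place as right child of gnu.
Insert hen: hen > gnu → go right; hen < kit → go left. Place as left child of kit.
Insert rat: rat > gnu → go right; rat > kit → go right. Place as right child of kit.
Insert cow: cow < gnu → go left. Place as left child of gnu.
Insert owl: owl > gnu → go right; owl > kit → go right; owl < rat → go left. Place as left child of rat.
Insert ant: ant < gnu → go left; ant < cow → go left. Place as left child of cow.
Insert cod: cod < gnu → go left; cod < cow → go left; cod > ant → go right. Place as right child of ant.
Insert boa: boa < gnu → go left; boa < cow → go left; boa > ant → go right; boa < cod → go left. Place as left child of cod.
Insert yak: yak > gnu → go right; yak > kit → go right; yak > rat → go right. Place as right child of rat.
Insert bee: bee < gnu → go left; bee < cow → go left; bee > ant → go right; bee < cod → go left; bee < boa → go left. Place as left child of boa.
Insert koi: koi > gnu → go right; koi > kit → go right; koi < rat → go left; koi < owl → go left. Place as left child of owl.
Insert doe: doe < gnu → go left; doe > cow → go right. Place as right child of cow.
Insert asp: asp < gnu → go left; asp < cow → go left; asp > ant → go right; asp < cod → go left; asp < boa → go left; asp < bee → go left. Place as left child of bee.

gnu kit rat owl koi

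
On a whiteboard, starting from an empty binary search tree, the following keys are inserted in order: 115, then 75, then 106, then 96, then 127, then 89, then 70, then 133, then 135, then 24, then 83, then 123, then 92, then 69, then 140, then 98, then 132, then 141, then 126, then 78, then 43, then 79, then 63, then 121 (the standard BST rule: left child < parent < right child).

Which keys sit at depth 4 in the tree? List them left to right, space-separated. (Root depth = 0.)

115: root
75: left child of 115 (depth 1)
106: right child of 75 (depth 2)
96: left child of 106 (depth 3)
127: right child of 115 (depth 1)
89: left child of 96 (depth 4)
70: left child of 75 (depth 2)
133: right child of 127 (depth 2)
135: right child of 133 (depth 3)
24: left child of 70 (depth 3)
83: left child of 89 (depth 5)
123: left child of 127 (depth 2)
92: right child of 89 (depth 5)
69: right child of 24 (depth 4)
140: right child of 135 (depth 4)
98: right child of 96 (depth 4)
132: left child of 133 (depth 3)
141: right child of 140 (depth 5)
126: right child of 123 (depth 3)
78: left child of 83 (depth 6)
43: left child of 69 (depth 5)
79: right child of 78 (depth 7)
63: right child of 43 (depth 6)
121: left child of 123 (depth 3)

69 89 98 140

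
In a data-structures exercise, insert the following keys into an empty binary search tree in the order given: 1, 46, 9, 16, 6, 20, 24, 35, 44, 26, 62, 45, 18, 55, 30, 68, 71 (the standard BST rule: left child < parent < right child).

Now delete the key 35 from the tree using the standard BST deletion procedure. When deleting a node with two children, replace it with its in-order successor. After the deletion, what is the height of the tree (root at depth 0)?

8

Resulting structure (node: left, right):
  1: L=–, R=46
  46: L=9, R=62
  9: L=6, R=16
  16: L=–, R=20
  6: L=–, R=–
  20: L=18, R=24
  24: L=–, R=35
  35: L=26, R=44
  44: L=–, R=45
  26: L=–, R=30
  62: L=55, R=68
  45: L=–, R=–
  18: L=–, R=–
  55: L=–, R=–
  30: L=–, R=–
  68: L=–, R=71
  71: L=–, R=–

Delete 35 (two children — replace with in-order successor).
After deletion, deepest node is 30 at depth 8.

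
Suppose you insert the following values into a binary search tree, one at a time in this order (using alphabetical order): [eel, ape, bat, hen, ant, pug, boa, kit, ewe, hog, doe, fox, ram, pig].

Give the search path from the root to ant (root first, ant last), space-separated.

Resulting structure (node: left, right):
  eel: L=ape, R=hen
  ape: L=ant, R=bat
  bat: L=–, R=boa
  hen: L=ewe, R=pug
  ant: L=–, R=–
  pug: L=kit, R=ram
  boa: L=–, R=doe
  kit: L=hog, R=pig
  ewe: L=–, R=fox
  hog: L=–, R=–
  doe: L=–, R=–
  fox: L=–, R=–
  ram: L=–, R=–
  pig: L=–, R=–

eel ape ant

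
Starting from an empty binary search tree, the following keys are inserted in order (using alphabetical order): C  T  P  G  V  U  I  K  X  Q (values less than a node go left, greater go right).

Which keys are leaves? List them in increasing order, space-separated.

Insert C: tree is empty, so C becomes the root.
Insert T: T > C → go right. Place as right child of C.
Insert P: P > C → go right; P < T → go left. Place as left child of T.
Insert G: G > C → go right; G < T → go left; G < P → go left. Place as left child of P.
Insert V: V > C → go right; V > T → go right. Place as right child of T.
Insert U: U > C → go right; U > T → go right; U < V → go left. Place as left child of V.
Insert I: I > C → go right; I < T → go left; I < P → go left; I > G → go right. Place as right child of G.
Insert K: K > C → go right; K < T → go left; K < P → go left; K > G → go right; K > I → go right. Place as right child of I.
Insert X: X > C → go right; X > T → go right; X > V → go right. Place as right child of V.
Insert Q: Q > C → go right; Q < T → go left; Q > P → go right. Place as right child of P.

K Q U X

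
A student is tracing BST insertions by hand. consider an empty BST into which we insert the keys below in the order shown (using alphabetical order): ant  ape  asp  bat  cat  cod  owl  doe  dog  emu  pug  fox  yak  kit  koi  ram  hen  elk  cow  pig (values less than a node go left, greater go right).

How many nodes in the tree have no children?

Insert ant: tree is empty, so ant becomes the root.
Insert ape: ape > ant → go right. Place as right child of ant.
Insert asp: asp > ant → go right; asp > ape → go right. Place as right child of ape.
Insert bat: bat > ant → go right; bat > ape → go right; bat > asp → go right. Place as right child of asp.
Insert cat: cat > ant → go right; cat > ape → go right; cat > asp → go right; cat > bat → go right. Place as right child of bat.
Insert cod: cod > ant → go right; cod > ape → go right; cod > asp → go right; cod > bat → go right; cod > cat → go right. Place as right child of cat.
Insert owl: owl > ant → go right; owl > ape → go right; owl > asp → go right; owl > bat → go right; owl > cat → go right; owl > cod → go right. Place as right child of cod.
Insert doe: doe > ant → go right; doe > ape → go right; doe > asp → go right; doe > bat → go right; doe > cat → go right; doe > cod → go right; doe < owl → go left. Place as left child of owl.
Insert dog: dog > ant → go right; dog > ape → go right; dog > asp → go right; dog > bat → go right; dog > cat → go right; dog > cod → go right; dog < owl → go left; dog > doe → go right. Place as right child of doe.
Insert emu: emu > ant → go right; emu > ape → go right; emu > asp → go right; emu > bat → go right; emu > cat → go right; emu > cod → go right; emu < owl → go left; emu > doe → go right; emu > dog → go right. Place as right child of dog.
Insert pug: pug > ant → go right; pug > ape → go right; pug > asp → go right; pug > bat → go right; pug > cat → go right; pug > cod → go right; pug > owl → go right. Place as right child of owl.
Insert fox: fox > ant → go right; fox > ape → go right; fox > asp → go right; fox > bat → go right; fox > cat → go right; fox > cod → go right; fox < owl → go left; fox > doe → go right; fox > dog → go right; fox > emu → go right. Place as right child of emu.
Insert yak: yak > ant → go right; yak > ape → go right; yak > asp → go right; yak > bat → go right; yak > cat → go right; yak > cod → go right; yak > owl → go right; yak > pug → go right. Place as right child of pug.
Insert kit: kit > ant → go right; kit > ape → go right; kit > asp → go right; kit > bat → go right; kit > cat → go right; kit > cod → go right; kit < owl → go left; kit > doe → go right; kit > dog → go right; kit > emu → go right; kit > fox → go right. Place as right child of fox.
Insert koi: koi > ant → go right; koi > ape → go right; koi > asp → go right; koi > bat → go right; koi > cat → go right; koi > cod → go right; koi < owl → go left; koi > doe → go right; koi > dog → go right; koi > emu → go right; koi > fox → go right; koi > kit → go right. Place as right child of kit.
Insert ram: ram > ant → go right; ram > ape → go right; ram > asp → go right; ram > bat → go right; ram > cat → go right; ram > cod → go right; ram > owl → go right; ram > pug → go right; ram < yak → go left. Place as left child of yak.
Insert hen: hen > ant → go right; hen > ape → go right; hen > asp → go right; hen > bat → go right; hen > cat → go right; hen > cod → go right; hen < owl → go left; hen > doe → go right; hen > dog → go right; hen > emu → go right; hen > fox → go right; hen < kit → go left. Place as left child of kit.
Insert elk: elk > ant → go right; elk > ape → go right; elk > asp → go right; elk > bat → go right; elk > cat → go right; elk > cod → go right; elk < owl → go left; elk > doe → go right; elk > dog → go right; elk < emu → go left. Place as left child of emu.
Insert cow: cow > ant → go right; cow > ape → go right; cow > asp → go right; cow > bat → go right; cow > cat → go right; cow > cod → go right; cow < owl → go left; cow < doe → go left. Place as left child of doe.
Insert pig: pig > ant → go right; pig > ape → go right; pig > asp → go right; pig > bat → go right; pig > cat → go right; pig > cod → go right; pig > owl → go right; pig < pug → go left. Place as left child of pug.

Leaves: cow, elk, hen, koi, pig, ram — 6 in total.

6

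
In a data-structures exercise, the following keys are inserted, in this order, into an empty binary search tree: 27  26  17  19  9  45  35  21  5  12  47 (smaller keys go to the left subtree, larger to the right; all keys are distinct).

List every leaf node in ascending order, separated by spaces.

5 12 21 35 47

27: root
26: left child of 27 (depth 1)
17: left child of 26 (depth 2)
19: right child of 17 (depth 3)
9: left child of 17 (depth 3)
45: right child of 27 (depth 1)
35: left child of 45 (depth 2)
21: right child of 19 (depth 4)
5: left child of 9 (depth 4)
12: right child of 9 (depth 4)
47: right child of 45 (depth 2)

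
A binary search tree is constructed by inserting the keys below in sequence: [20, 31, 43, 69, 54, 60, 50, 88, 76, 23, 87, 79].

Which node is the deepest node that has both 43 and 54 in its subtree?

43

Insert 20: tree is empty, so 20 becomes the root.
Insert 31: 31 > 20 → go right. Place as right child of 20.
Insert 43: 43 > 20 → go right; 43 > 31 → go right. Place as right child of 31.
Insert 69: 69 > 20 → go right; 69 > 31 → go right; 69 > 43 → go right. Place as right child of 43.
Insert 54: 54 > 20 → go right; 54 > 31 → go right; 54 > 43 → go right; 54 < 69 → go left. Place as left child of 69.
Insert 60: 60 > 20 → go right; 60 > 31 → go right; 60 > 43 → go right; 60 < 69 → go left; 60 > 54 → go right. Place as right child of 54.
Insert 50: 50 > 20 → go right; 50 > 31 → go right; 50 > 43 → go right; 50 < 69 → go left; 50 < 54 → go left. Place as left child of 54.
Insert 88: 88 > 20 → go right; 88 > 31 → go right; 88 > 43 → go right; 88 > 69 → go right. Place as right child of 69.
Insert 76: 76 > 20 → go right; 76 > 31 → go right; 76 > 43 → go right; 76 > 69 → go right; 76 < 88 → go left. Place as left child of 88.
Insert 23: 23 > 20 → go right; 23 < 31 → go left. Place as left child of 31.
Insert 87: 87 > 20 → go right; 87 > 31 → go right; 87 > 43 → go right; 87 > 69 → go right; 87 < 88 → go left; 87 > 76 → go right. Place as right child of 76.
Insert 79: 79 > 20 → go right; 79 > 31 → go right; 79 > 43 → go right; 79 > 69 → go right; 79 < 88 → go left; 79 > 76 → go right; 79 < 87 → go left. Place as left child of 87.

Path to 43: 20 → 31 → 43
Path to 54: 20 → 31 → 43 → 69 → 54
43 lies on both paths and is an ancestor of the other node.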